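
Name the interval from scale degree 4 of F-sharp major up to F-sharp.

perfect fifth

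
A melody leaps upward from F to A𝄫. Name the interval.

Counting letters F–G–A gives a third.
F→Abb = 2 semitones, 2 narrower than the major third (4), so diminished.

diminished third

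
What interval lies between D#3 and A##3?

The letter names run D→A, a span of 4 letter steps, so the interval is some kind of fifth.
D# to A## is 8 semitones. A perfect fifth is 7, so 8 makes it augmented.

augmented fifth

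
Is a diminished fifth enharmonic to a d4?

A diminished fifth spans 6 semitones; a diminished fourth spans 4.
The spans differ, so they are not enharmonic equivalents.

No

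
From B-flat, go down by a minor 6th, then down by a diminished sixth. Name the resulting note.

F##

A minor sixth down from Bb is D (letter D, 8 semitones down).
A diminished sixth down from D is F## (letter F, 7 semitones down).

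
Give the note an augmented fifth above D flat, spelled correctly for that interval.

A fifth above D lands on the letter A.
An augmented fifth spans 8 semitones, so Db moves to pitch class 9. On the letter A that is A.

A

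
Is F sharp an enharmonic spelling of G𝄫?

Two spellings are enharmonically equivalent only if they share a pitch class.
Here F# → 6, Gbb → 5; 5 ≠ 6, so they are not.

No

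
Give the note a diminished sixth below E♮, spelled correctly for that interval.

E down a major sixth is G, so the target letter is G.
From E, a diminished sixth is 7 semitones down: G##.

G##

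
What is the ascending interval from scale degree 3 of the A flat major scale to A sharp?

augmented sixth

Scale degree 3 of Ab major is C.
C up to A#: letters C→A make it a sixth; 10 semitones makes it augmented.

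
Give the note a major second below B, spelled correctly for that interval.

A

A second below B lands on the letter A.
A major second spans 2 semitones, so B moves to pitch class 9. On the letter A that is A.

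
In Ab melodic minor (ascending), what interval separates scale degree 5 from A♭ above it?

perfect fourth

Scale degree 5 of Ab melodic minor (ascending) is Eb.
Eb up to Ab: letters E→A make it a fourth; 5 semitones makes it perfect.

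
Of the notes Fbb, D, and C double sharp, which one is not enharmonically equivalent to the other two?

In 12-tone equal temperament, enharmonic equivalents share a pitch class. Fbb is pitch class 3; D is pitch class 2; C## is pitch class 2.
D and C## share pitch class 2, while Fbb is pitch class 3.

Fbb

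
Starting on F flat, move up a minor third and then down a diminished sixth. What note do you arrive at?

C

A minor third up from Fb is Abb (letter A, 3 semitones up).
A diminished sixth down from Abb is C (letter C, 7 semitones down).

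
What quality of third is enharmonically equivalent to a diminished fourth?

A diminished fourth spans 4 semitones.
A third spanning 4 semitones is major (the major third is 4).

major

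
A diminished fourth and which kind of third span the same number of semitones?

A diminished fourth spans 4 semitones.
A third spanning 4 semitones is major (the major third is 4).

major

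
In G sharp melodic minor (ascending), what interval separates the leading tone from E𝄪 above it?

The leading tone of G# melodic minor (ascending) is F##.
F## up to E##: letters F→E make it a seventh; 11 semitones makes it major.

major seventh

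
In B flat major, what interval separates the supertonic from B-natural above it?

major seventh

The supertonic of Bb major is C.
C up to B: letters C→B make it a seventh; 11 semitones makes it major.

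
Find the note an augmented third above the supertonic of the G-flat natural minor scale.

The supertonic of Gb natural minor is Ab.
An augmented third (5 semitones) above Ab lands on the letter C, giving C#.

C#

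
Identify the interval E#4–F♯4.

minor second

The letter names run E→F, a span of 1 letter step, so the interval is some kind of second.
E# to F# is 1 semitone. A major second is 2, so 1 makes it minor.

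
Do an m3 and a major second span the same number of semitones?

A minor third spans 3 semitones; a major second spans 2.
The spans differ, so they are not enharmonic equivalents.

No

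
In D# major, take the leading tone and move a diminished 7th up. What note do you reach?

The leading tone of D# major is C##.
A diminished seventh (9 semitones) above C## lands on the letter B, giving B.

B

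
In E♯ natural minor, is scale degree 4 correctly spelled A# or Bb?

Each scale degree takes a distinct letter name. Degree 4 of a scale on E must use the letter A.
A# and Bb are enharmonically the same pitch, but only A# uses the letter A, so it is the correct spelling here.

A#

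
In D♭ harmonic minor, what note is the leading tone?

Degree 7 takes the letter 6 steps above D, which is C.
In harmonic minor, degree 7 sits 11 semitones above the tonic. Db + 11 semitones is pitch class 0, spelled on C as C.

C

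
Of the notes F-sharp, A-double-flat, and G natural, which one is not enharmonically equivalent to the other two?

F#

In 12-tone equal temperament, enharmonic equivalents share a pitch class. F# is pitch class 6; Abb is pitch class 7; G is pitch class 7.
Abb and G share pitch class 7, while F# is pitch class 6.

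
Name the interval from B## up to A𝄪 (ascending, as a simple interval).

minor seventh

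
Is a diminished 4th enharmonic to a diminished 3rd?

A diminished fourth spans 4 semitones; a diminished third spans 2.
The spans differ, so they are not enharmonic equivalents.

No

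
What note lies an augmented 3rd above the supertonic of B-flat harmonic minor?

The supertonic of Bb harmonic minor is C.
An augmented third (5 semitones) above C lands on the letter E, giving E#.

E#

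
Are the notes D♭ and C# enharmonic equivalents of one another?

Db is pitch class 1; C# is pitch class 1.
All spellings map to pitch class 1, so they are enharmonically equivalent.

Yes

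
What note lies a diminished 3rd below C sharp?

A##

C down a major third is Ab, so the target letter is A.
From C#, a diminished third is 2 semitones down: A##.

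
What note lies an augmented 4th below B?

F

A fourth below B lands on the letter F.
An augmented fourth spans 6 semitones, so B moves to pitch class 5. On the letter F that is F.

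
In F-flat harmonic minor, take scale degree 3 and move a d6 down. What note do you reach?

C

Scale degree 3 of Fb harmonic minor is Abb.
A diminished sixth (7 semitones) below Abb lands on the letter C, giving C.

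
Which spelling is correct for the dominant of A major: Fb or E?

Each scale degree takes a distinct letter name. Degree 5 of a scale on A must use the letter E.
E and Fb are enharmonically the same pitch, but only E uses the letter E, so it is the correct spelling here.

E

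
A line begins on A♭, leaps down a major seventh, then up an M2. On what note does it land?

A major seventh down from Ab is Bbb (letter B, 11 semitones down).
A major second up from Bbb is Cb (letter C, 2 semitones up).

Cb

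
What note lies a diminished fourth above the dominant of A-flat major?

The dominant of Ab major is Eb.
A diminished fourth (4 semitones) above Eb lands on the letter A, giving Abb.

Abb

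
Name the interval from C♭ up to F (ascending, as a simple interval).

augmented fourth

Counting letters C–D–E–F gives a fourth.
Cb→F = 6 semitones, 1 wider than the perfect fourth (5), so augmented.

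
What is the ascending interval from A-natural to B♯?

Counting letters A–B gives a second.
A→B# = 3 semitones, 1 wider than the major second (2), so augmented.

augmented second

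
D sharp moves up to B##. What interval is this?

Counting letters D–E–F–G–A–B gives a sixth.
D#→B## = 10 semitones, 1 wider than the major sixth (9), so augmented.

augmented sixth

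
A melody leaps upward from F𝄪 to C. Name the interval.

The letter names run F→C, a span of 4 letter steps, so the interval is some kind of fifth.
F## to C is 5 semitones. A perfect fifth is 7, so 5 makes it doubly diminished.

doubly diminished fifth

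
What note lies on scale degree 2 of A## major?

Degree 2 takes the letter 1 step above A, which is B.
In major, degree 2 sits 2 semitones above the tonic. A## + 2 semitones is pitch class 1, spelled on B as B##.

B##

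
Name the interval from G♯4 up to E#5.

The letter names run G→E, a span of 5 letter steps, so the interval is some kind of sixth.
G# to E# is 9 semitones. A major sixth is 9, so 9 makes it major.

major sixth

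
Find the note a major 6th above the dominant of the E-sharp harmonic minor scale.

G##

The dominant of E# harmonic minor is B#.
A major sixth (9 semitones) above B# lands on the letter G, giving G##.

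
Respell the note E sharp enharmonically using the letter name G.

Gbb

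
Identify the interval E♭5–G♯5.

The letter names run E→G, a span of 2 letter steps, so the interval is some kind of third.
Eb to G# is 5 semitones. A major third is 4, so 5 makes it augmented.

augmented third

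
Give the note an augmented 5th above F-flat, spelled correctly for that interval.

C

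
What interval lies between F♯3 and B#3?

augmented fourth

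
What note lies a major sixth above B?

G#

B up a major sixth is G#, so the target letter is G.
From B, a major sixth is 9 semitones up: G#.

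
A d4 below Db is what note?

A fourth below D lands on the letter A.
A diminished fourth spans 4 semitones, so Db moves to pitch class 9. On the letter A that is A.

A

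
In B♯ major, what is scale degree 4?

Degree 4 takes the letter 3 steps above B, which is E.
In major, degree 4 sits 5 semitones above the tonic. B# + 5 semitones is pitch class 5, spelled on E as E#.

E#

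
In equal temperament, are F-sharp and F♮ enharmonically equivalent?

Two spellings are enharmonically equivalent only if they share a pitch class.
Here F# → 6, F → 5; 5 ≠ 6, so they are not.

No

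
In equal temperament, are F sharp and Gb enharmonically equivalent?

Yes

F# = pitch class 6 and Gb = pitch class 6 — the same pitch class, so they are enharmonic equivalents.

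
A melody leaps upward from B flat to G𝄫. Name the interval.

diminished sixth

Counting letters B–C–D–E–F–G gives a sixth.
Bb→Gbb = 7 semitones, 2 narrower than the major sixth (9), so diminished.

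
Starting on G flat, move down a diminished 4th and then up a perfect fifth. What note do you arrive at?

A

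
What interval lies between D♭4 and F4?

major third

The letter names run D→F, a span of 2 letter steps, so the interval is some kind of third.
Db to F is 4 semitones. A major third is 4, so 4 makes it major.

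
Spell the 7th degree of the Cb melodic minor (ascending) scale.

Bb

Degree 7 takes the letter 6 steps above C, which is B.
In melodic minor (ascending), degree 7 sits 11 semitones above the tonic. Cb + 11 semitones is pitch class 10, spelled on B as Bb.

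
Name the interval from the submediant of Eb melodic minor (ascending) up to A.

major sixth

The submediant of Eb melodic minor (ascending) is C.
C up to A: letters C→A make it a sixth; 9 semitones makes it major.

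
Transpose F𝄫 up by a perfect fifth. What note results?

Cbb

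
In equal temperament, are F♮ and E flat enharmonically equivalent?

F is pitch class 5; Eb is pitch class 3.
The pitch classes differ (5 vs. 3), so they are not enharmonic equivalents.

No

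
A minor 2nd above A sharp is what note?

B

A up a major second is B, so the target letter is B.
From A#, a minor second is 1 semitone up: B.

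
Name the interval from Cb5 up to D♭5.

major second

Counting letters C–D gives a second.
Cb→Db = 2 semitones, exactly the major second.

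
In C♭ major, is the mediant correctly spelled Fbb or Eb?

Each scale degree takes a distinct letter name. Degree 3 of a scale on C must use the letter E.
Eb and Fbb are enharmonically the same pitch, but only Eb uses the letter E, so it is the correct spelling here.

Eb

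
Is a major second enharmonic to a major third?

A major second spans 2 semitones; a major third spans 4.
The spans differ, so they are not enharmonic equivalents.

No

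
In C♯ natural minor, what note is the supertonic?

The C# natural minor scale runs C# D# E F# G# A B.
Degree 2 is D#.

D#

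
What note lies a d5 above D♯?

A fifth above D lands on the letter A.
A diminished fifth spans 6 semitones, so D# moves to pitch class 9. On the letter A that is A.

A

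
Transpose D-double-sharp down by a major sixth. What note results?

F##

A sixth below D lands on the letter F.
A major sixth spans 9 semitones, so D## moves to pitch class 7. On the letter F that is F##.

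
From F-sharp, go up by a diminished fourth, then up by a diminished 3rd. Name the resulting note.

A diminished fourth up from F# is Bb (letter B, 4 semitones up).
A diminished third up from Bb is Dbb (letter D, 2 semitones up).

Dbb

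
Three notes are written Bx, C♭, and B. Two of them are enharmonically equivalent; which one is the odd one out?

B##

In 12-tone equal temperament, enharmonic equivalents share a pitch class. B## is pitch class 1; Cb is pitch class 11; B is pitch class 11.
Cb and B share pitch class 11, while B## is pitch class 1.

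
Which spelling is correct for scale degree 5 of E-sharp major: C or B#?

Each scale degree takes a distinct letter name. Degree 5 of a scale on E must use the letter B.
B# and C are enharmonically the same pitch, but only B# uses the letter B, so it is the correct spelling here.

B#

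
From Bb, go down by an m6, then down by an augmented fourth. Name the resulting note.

A minor sixth down from Bb is D (letter D, 8 semitones down).
An augmented fourth down from D is Ab (letter A, 6 semitones down).

Ab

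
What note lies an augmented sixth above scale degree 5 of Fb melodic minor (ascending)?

Scale degree 5 of Fb melodic minor (ascending) is Cb.
An augmented sixth (10 semitones) above Cb lands on the letter A, giving A.

A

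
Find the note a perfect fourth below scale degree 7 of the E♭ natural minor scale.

Scale degree 7 of Eb natural minor is Db.
A perfect fourth (5 semitones) below Db lands on the letter A, giving Ab.

Ab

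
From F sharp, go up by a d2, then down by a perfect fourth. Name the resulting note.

A diminished second up from F# is Gb (letter G, 0 semitones up).
A perfect fourth down from Gb is Db (letter D, 5 semitones down).

Db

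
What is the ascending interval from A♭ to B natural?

The letter names run A→B, a span of 1 letter step, so the interval is some kind of second.
Ab to B is 3 semitones. A major second is 2, so 3 makes it augmented.

augmented second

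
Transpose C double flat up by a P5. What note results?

Gbb

C up a perfect fifth is G, so the target letter is G.
From Cbb, a perfect fifth is 7 semitones up: Gbb.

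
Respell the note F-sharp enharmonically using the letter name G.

Gb

Plain G sits 1 semitone above F#, so on the letter G the same pitch needs a flat: Gb.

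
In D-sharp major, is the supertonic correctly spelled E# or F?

Each scale degree takes a distinct letter name. Degree 2 of a scale on D must use the letter E.
E# and F are enharmonically the same pitch, but only E# uses the letter E, so it is the correct spelling here.

E#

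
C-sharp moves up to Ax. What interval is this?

augmented sixth

Counting letters C–D–E–F–G–A gives a sixth.
C#→A## = 10 semitones, 1 wider than the major sixth (9), so augmented.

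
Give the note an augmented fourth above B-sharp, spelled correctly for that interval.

B up a perfect fourth is E, so the target letter is E.
From B#, an augmented fourth is 6 semitones up: E##.

E##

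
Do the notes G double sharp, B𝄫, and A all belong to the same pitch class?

Yes

G## = pitch class 9 and Bbb = pitch class 9 and A = pitch class 9 — the same pitch class, so they are enharmonic equivalents.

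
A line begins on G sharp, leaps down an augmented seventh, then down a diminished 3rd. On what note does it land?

An augmented seventh down from G# is Ab (letter A, 12 semitones down).
A diminished third down from Ab is F# (letter F, 2 semitones down).

F#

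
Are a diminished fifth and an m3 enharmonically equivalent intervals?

A diminished fifth spans 6 semitones; a minor third spans 3.
The spans differ, so they are not enharmonic equivalents.

No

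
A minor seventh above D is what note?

A seventh above D lands on the letter C.
A minor seventh spans 10 semitones, so D moves to pitch class 0. On the letter C that is C.

C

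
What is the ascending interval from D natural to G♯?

The letter names run D→G, a span of 3 letter steps, so the interval is some kind of fourth.
D to G# is 6 semitones. A perfect fourth is 5, so 6 makes it augmented.

augmented fourth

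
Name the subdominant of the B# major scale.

E#

The B# major scale runs B# C## D## E# F## G## A##.
Degree 4 is E#.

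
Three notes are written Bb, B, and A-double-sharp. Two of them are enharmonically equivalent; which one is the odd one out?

In 12-tone equal temperament, enharmonic equivalents share a pitch class. Bb is pitch class 10; B is pitch class 11; A## is pitch class 11.
B and A## share pitch class 11, while Bb is pitch class 10.

Bb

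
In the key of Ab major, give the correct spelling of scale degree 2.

The Ab major scale runs Ab Bb C Db Eb F G.
Degree 2 is Bb.

Bb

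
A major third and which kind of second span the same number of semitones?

A major third spans 4 semitones.
A second spanning 4 semitones is doubly augmented (the major second is 2).

doubly augmented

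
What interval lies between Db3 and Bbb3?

The letter names run D→B, a span of 5 letter steps, so the interval is some kind of sixth.
Db to Bbb is 8 semitones. A major sixth is 9, so 8 makes it minor.

minor sixth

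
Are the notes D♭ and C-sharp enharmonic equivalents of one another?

Db = pitch class 1 and C# = pitch class 1 — the same pitch class, so they are enharmonic equivalents.

Yes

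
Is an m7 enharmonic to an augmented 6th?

Yes

A minor seventh spans 10 semitones; an augmented sixth spans 10.
They are enharmonically equivalent.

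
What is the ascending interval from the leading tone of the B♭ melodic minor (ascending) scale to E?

perfect fifth

The leading tone of Bb melodic minor (ascending) is A.
A up to E: letters A→E make it a fifth; 7 semitones makes it perfect.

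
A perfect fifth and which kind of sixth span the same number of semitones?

A perfect fifth spans 7 semitones.
A sixth spanning 7 semitones is diminished (the major sixth is 9).

diminished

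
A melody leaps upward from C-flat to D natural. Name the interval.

augmented second

The letter names run C→D, a span of 1 letter step, so the interval is some kind of second.
Cb to D is 3 semitones. A major second is 2, so 3 makes it augmented.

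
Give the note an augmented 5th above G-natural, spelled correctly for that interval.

A fifth above G lands on the letter D.
An augmented fifth spans 8 semitones, so G moves to pitch class 3. On the letter D that is D#.

D#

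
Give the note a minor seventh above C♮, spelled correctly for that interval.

Bb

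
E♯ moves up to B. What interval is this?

The letter names run E→B, a span of 4 letter steps, so the interval is some kind of fifth.
E# to B is 6 semitones. A perfect fifth is 7, so 6 makes it diminished.

diminished fifth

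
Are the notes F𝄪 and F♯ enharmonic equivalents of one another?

No

F## is pitch class 7; F# is pitch class 6.
The pitch classes differ (7 vs. 6), so they are not enharmonic equivalents.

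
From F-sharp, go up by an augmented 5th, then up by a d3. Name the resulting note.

An augmented fifth up from F# is C## (letter C, 8 semitones up).
A diminished third up from C## is E (letter E, 2 semitones up).

E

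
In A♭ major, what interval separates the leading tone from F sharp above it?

The leading tone of Ab major is G.
G up to F#: letters G→F make it a seventh; 11 semitones makes it major.

major seventh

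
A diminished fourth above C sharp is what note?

C up a perfect fourth is F, so the target letter is F.
From C#, a diminished fourth is 4 semitones up: F.

F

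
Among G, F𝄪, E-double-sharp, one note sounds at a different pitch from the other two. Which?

E##

In 12-tone equal temperament, enharmonic equivalents share a pitch class. G is pitch class 7; F## is pitch class 7; E## is pitch class 6.
G and F## share pitch class 7, while E## is pitch class 6.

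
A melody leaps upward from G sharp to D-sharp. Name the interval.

perfect fifth

The letter names run G→D, a span of 4 letter steps, so the interval is some kind of fifth.
G# to D# is 7 semitones. A perfect fifth is 7, so 7 makes it perfect.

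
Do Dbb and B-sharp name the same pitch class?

Dbb = pitch class 0 and B# = pitch class 0 — the same pitch class, so they are enharmonic equivalents.

Yes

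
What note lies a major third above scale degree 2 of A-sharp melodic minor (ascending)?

Scale degree 2 of A# melodic minor (ascending) is B#.
A major third (4 semitones) above B# lands on the letter D, giving D##.

D##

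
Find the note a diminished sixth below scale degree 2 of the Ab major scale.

D#

Scale degree 2 of Ab major is Bb.
A diminished sixth (7 semitones) below Bb lands on the letter D, giving D#.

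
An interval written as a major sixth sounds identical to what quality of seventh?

A major sixth spans 9 semitones.
A seventh spanning 9 semitones is diminished (the major seventh is 11).

diminished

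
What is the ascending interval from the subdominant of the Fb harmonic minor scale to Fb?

The subdominant of Fb harmonic minor is Bbb.
Bbb up to Fb: letters B→F make it a fifth; 7 semitones makes it perfect.

perfect fifth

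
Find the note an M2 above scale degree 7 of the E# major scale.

E##

Scale degree 7 of E# major is D##.
A major second (2 semitones) above D## lands on the letter E, giving E##.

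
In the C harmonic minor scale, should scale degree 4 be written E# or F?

F

Each scale degree takes a distinct letter name. Degree 4 of a scale on C must use the letter F.
F and E# are enharmonically the same pitch, but only F uses the letter F, so it is the correct spelling here.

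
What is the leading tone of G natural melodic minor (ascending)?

The G melodic minor (ascending) scale runs G A Bb C D E F#.
Degree 7 is F#.

F#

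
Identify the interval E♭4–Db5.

minor seventh

Counting letters E–F–G–A–B–C–D gives a seventh.
Eb→Db = 10 semitones, 1 narrower than the major seventh (11), so minor.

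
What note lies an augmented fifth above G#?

D##

G up a perfect fifth is D, so the target letter is D.
From G#, an augmented fifth is 8 semitones up: D##.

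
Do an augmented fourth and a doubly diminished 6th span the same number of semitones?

An augmented fourth spans 6 semitones; a doubly diminished sixth spans 6.
They are enharmonically equivalent.

Yes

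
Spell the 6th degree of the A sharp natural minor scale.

The A# natural minor scale runs A# B# C# D# E# F# G#.
Degree 6 is F#.

F#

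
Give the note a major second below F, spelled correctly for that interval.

Eb

F down a major second is Eb, so the target letter is E.
From F, a major second is 2 semitones down: Eb.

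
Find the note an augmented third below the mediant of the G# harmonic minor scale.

The mediant of G# harmonic minor is B.
An augmented third (5 semitones) below B lands on the letter G, giving Gb.

Gb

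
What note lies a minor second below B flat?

A

A second below B lands on the letter A.
A minor second spans 1 semitone, so Bb moves to pitch class 9. On the letter A that is A.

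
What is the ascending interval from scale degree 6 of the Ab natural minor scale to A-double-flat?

Scale degree 6 of Ab natural minor is Fb.
Fb up to Abb: letters F→A make it a third; 3 semitones makes it minor.

minor third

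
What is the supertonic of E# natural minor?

F##

Degree 2 takes the letter 1 step above E, which is F.
In natural minor, degree 2 sits 2 semitones above the tonic. E# + 2 semitones is pitch class 7, spelled on F as F##.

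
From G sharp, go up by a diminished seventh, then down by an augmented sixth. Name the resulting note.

Abb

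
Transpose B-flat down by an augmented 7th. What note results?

Cbb

B down a major seventh is C, so the target letter is C.
From Bb, an augmented seventh is 12 semitones down: Cbb.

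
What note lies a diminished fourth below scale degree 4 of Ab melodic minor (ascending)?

Scale degree 4 of Ab melodic minor (ascending) is Db.
A diminished fourth (4 semitones) below Db lands on the letter A, giving A.

A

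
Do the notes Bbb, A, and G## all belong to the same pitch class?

Bbb = pitch class 9 and A = pitch class 9 and G## = pitch class 9 — the same pitch class, so they are enharmonic equivalents.

Yes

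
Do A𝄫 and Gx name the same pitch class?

No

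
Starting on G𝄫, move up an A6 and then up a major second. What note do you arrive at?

F

An augmented sixth up from Gbb is Eb (letter E, 10 semitones up).
A major second up from Eb is F (letter F, 2 semitones up).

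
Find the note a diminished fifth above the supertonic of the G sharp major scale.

The supertonic of G# major is A#.
A diminished fifth (6 semitones) above A# lands on the letter E, giving E.

E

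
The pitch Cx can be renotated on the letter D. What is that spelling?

C## is pitch class 2. The letter D alone is pitch class 2.
Pitch class 2 on D needs no accidental: D.

D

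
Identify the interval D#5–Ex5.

augmented second

The letter names run D→E, a span of 1 letter step, so the interval is some kind of second.
D# to E## is 3 semitones. A major second is 2, so 3 makes it augmented.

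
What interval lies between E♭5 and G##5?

Counting letters E–F–G gives a third.
Eb→G## = 6 semitones, 2 wider than the major third (4), so doubly augmented.

doubly augmented third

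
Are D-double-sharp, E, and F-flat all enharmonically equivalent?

D## is pitch class 4; E is pitch class 4; Fb is pitch class 4.
All spellings map to pitch class 4, so they are enharmonically equivalent.

Yes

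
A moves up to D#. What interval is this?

Counting letters A–B–C–D gives a fourth.
A→D# = 6 semitones, 1 wider than the perfect fourth (5), so augmented.

augmented fourth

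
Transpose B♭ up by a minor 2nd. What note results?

Cb

A second above B lands on the letter C.
A minor second spans 1 semitone, so Bb moves to pitch class 11. On the letter C that is Cb.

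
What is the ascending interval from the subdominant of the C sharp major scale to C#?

The subdominant of C# major is F#.
F# up to C#: letters F→C make it a fifth; 7 semitones makes it perfect.

perfect fifth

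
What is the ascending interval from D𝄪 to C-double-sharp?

minor seventh

The letter names run D→C, a span of 6 letter steps, so the interval is some kind of seventh.
D## to C## is 10 semitones. A major seventh is 11, so 10 makes it minor.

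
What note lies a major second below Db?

A second below D lands on the letter C.
A major second spans 2 semitones, so Db moves to pitch class 11. On the letter C that is Cb.

Cb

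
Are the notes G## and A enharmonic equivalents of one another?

Yes

G## = pitch class 9 and A = pitch class 9 — the same pitch class, so they are enharmonic equivalents.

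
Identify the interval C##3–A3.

diminished sixth

The letter names run C→A, a span of 5 letter steps, so the interval is some kind of sixth.
C## to A is 7 semitones. A major sixth is 9, so 7 makes it diminished.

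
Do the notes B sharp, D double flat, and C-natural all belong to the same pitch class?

B# = pitch class 0 and Dbb = pitch class 0 and C = pitch class 0 — the same pitch class, so they are enharmonic equivalents.

Yes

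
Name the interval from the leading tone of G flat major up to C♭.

The leading tone of Gb major is F.
F up to Cb: letters F→C make it a fifth; 6 semitones makes it diminished.

diminished fifth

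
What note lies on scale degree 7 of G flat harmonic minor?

F

The Gb harmonic minor scale runs Gb Ab Bbb Cb Db Ebb F.
Degree 7 is F.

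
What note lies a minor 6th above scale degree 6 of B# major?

E#

Scale degree 6 of B# major is G##.
A minor sixth (8 semitones) above G## lands on the letter E, giving E#.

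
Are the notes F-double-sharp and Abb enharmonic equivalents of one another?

F## is pitch class 7; Abb is pitch class 7.
All spellings map to pitch class 7, so they are enharmonically equivalent.

Yes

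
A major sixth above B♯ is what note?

A sixth above B lands on the letter G.
A major sixth spans 9 semitones, so B# moves to pitch class 9. On the letter G that is G##.

G##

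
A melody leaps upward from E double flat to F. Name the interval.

augmented second

Counting letters E–F gives a second.
Ebb→F = 3 semitones, 1 wider than the major second (2), so augmented.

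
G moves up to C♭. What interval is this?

diminished fourth

The letter names run G→C, a span of 3 letter steps, so the interval is some kind of fourth.
G to Cb is 4 semitones. A perfect fourth is 5, so 4 makes it diminished.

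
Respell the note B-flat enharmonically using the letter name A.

Bb is pitch class 10. The letter A alone is pitch class 9.
To reach pitch class 10 from A requires an offset of +1 semitone, i.e. sharp: A#.

A#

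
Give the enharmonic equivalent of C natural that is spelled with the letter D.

Dbb

C is pitch class 0. The letter D alone is pitch class 2.
To reach pitch class 0 from D requires an offset of -2 semitones, i.e. double flat: Dbb.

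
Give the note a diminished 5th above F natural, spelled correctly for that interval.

F up a perfect fifth is C, so the target letter is C.
From F, a diminished fifth is 6 semitones up: Cb.

Cb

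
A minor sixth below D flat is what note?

D down a major sixth is F, so the target letter is F.
From Db, a minor sixth is 8 semitones down: F.

F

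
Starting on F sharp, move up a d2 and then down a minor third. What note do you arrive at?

Eb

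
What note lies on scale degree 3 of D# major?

Degree 3 takes the letter 2 steps above D, which is F.
In major, degree 3 sits 4 semitones above the tonic. D# + 4 semitones is pitch class 7, spelled on F as F##.

F##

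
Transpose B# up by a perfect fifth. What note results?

F##

A fifth above B lands on the letter F.
A perfect fifth spans 7 semitones, so B# moves to pitch class 7. On the letter F that is F##.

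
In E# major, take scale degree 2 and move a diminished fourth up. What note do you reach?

Scale degree 2 of E# major is F##.
A diminished fourth (4 semitones) above F## lands on the letter B, giving B.

B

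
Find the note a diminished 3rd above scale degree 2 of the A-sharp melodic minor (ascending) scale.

D

Scale degree 2 of A# melodic minor (ascending) is B#.
A diminished third (2 semitones) above B# lands on the letter D, giving D.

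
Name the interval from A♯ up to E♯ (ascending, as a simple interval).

Counting letters A–B–C–D–E gives a fifth.
A#→E# = 7 semitones, exactly the perfect fifth.

perfect fifth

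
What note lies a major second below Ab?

A second below A lands on the letter G.
A major second spans 2 semitones, so Ab moves to pitch class 6. On the letter G that is Gb.

Gb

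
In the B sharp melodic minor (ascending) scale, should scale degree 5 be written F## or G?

F##

Each scale degree takes a distinct letter name. Degree 5 of a scale on B must use the letter F.
F## and G are enharmonically the same pitch, but only F## uses the letter F, so it is the correct spelling here.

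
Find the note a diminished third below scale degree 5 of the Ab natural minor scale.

C#

Scale degree 5 of Ab natural minor is Eb.
A diminished third (2 semitones) below Eb lands on the letter C, giving C#.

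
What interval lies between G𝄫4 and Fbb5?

The letter names run G→F, a span of 6 letter steps, so the interval is some kind of seventh.
Gbb to Fbb is 10 semitones. A major seventh is 11, so 10 makes it minor.

minor seventh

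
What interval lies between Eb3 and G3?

Counting letters E–F–G gives a third.
Eb→G = 4 semitones, exactly the major third.

major third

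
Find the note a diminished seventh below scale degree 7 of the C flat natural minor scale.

Scale degree 7 of Cb natural minor is Bbb.
A diminished seventh (9 semitones) below Bbb lands on the letter C, giving C.

C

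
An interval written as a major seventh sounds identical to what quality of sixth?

A major seventh spans 11 semitones.
A sixth spanning 11 semitones is doubly augmented (the major sixth is 9).

doubly augmented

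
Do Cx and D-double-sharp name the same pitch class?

No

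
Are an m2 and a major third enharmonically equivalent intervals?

A minor second spans 1 semitone; a major third spans 4.
The spans differ, so they are not enharmonic equivalents.

No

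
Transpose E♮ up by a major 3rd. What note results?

G#

E up a major third is G#, so the target letter is G.
From E, a major third is 4 semitones up: G#.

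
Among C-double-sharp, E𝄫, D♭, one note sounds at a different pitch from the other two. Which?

Db

In 12-tone equal temperament, enharmonic equivalents share a pitch class. C## is pitch class 2; Ebb is pitch class 2; Db is pitch class 1.
C## and Ebb share pitch class 2, while Db is pitch class 1.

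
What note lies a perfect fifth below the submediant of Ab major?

The submediant of Ab major is F.
A perfect fifth (7 semitones) below F lands on the letter B, giving Bb.

Bb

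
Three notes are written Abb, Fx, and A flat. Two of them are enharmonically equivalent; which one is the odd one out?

In 12-tone equal temperament, enharmonic equivalents share a pitch class. Abb is pitch class 7; F## is pitch class 7; Ab is pitch class 8.
Abb and F## share pitch class 7, while Ab is pitch class 8.

Ab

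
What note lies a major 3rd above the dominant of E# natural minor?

D##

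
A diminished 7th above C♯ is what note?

A seventh above C lands on the letter B.
A diminished seventh spans 9 semitones, so C# moves to pitch class 10. On the letter B that is Bb.

Bb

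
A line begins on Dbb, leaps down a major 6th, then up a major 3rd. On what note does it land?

A major sixth down from Dbb is Fbb (letter F, 9 semitones down).
A major third up from Fbb is Abb (letter A, 4 semitones up).

Abb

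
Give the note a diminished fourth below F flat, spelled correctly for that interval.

C

F down a perfect fourth is C, so the target letter is C.
From Fb, a diminished fourth is 4 semitones down: C.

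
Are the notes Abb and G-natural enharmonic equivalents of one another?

Abb = pitch class 7 and G = pitch class 7 — the same pitch class, so they are enharmonic equivalents.

Yes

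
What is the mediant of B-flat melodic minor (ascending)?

Degree 3 takes the letter 2 steps above B, which is D.
In melodic minor (ascending), degree 3 sits 3 semitones above the tonic. Bb + 3 semitones is pitch class 1, spelled on D as Db.

Db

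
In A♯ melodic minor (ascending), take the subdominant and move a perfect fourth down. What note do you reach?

The subdominant of A# melodic minor (ascending) is D#.
A perfect fourth (5 semitones) below D# lands on the letter A, giving A#.

A#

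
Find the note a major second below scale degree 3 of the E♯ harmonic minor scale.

Scale degree 3 of E# harmonic minor is G#.
A major second (2 semitones) below G# lands on the letter F, giving F#.

F#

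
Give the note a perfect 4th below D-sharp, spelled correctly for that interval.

D down a perfect fourth is A, so the target letter is A.
From D#, a perfect fourth is 5 semitones down: A#.

A#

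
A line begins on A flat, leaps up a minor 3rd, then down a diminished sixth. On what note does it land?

A minor third up from Ab is Cb (letter C, 3 semitones up).
A diminished sixth down from Cb is E (letter E, 7 semitones down).

E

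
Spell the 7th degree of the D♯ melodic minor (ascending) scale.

The D# melodic minor (ascending) scale runs D# E# F# G# A# B# C##.
Degree 7 is C##.

C##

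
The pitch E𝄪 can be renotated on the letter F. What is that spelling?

F#

E## is pitch class 6. The letter F alone is pitch class 5.
To reach pitch class 6 from F requires an offset of +1 semitone, i.e. sharp: F#.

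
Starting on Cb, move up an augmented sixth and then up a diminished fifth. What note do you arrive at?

Eb

An augmented sixth up from Cb is A (letter A, 10 semitones up).
A diminished fifth up from A is Eb (letter E, 6 semitones up).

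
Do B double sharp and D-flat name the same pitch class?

Yes

B## is pitch class 1; Db is pitch class 1.
All spellings map to pitch class 1, so they are enharmonically equivalent.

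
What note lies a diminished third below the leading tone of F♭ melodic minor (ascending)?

C#

The leading tone of Fb melodic minor (ascending) is Eb.
A diminished third (2 semitones) below Eb lands on the letter C, giving C#.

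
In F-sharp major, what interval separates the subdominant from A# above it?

major seventh

The subdominant of F# major is B.
B up to A#: letters B→A make it a seventh; 11 semitones makes it major.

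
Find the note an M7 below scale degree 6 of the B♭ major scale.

Ab

Scale degree 6 of Bb major is G.
A major seventh (11 semitones) below G lands on the letter A, giving Ab.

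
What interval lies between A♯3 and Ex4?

The letter names run A→E, a span of 4 letter steps, so the interval is some kind of fifth.
A# to E## is 8 semitones. A perfect fifth is 7, so 8 makes it augmented.

augmented fifth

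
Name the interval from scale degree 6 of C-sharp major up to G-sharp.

Scale degree 6 of C# major is A#.
A# up to G#: letters A→G make it a seventh; 10 semitones makes it minor.

minor seventh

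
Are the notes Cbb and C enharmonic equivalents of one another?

Cbb is pitch class 10; C is pitch class 0.
The pitch classes differ (10 vs. 0), so they are not enharmonic equivalents.

No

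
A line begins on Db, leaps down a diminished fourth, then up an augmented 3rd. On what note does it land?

A diminished fourth down from Db is A (letter A, 4 semitones down).
An augmented third up from A is C## (letter C, 5 semitones up).

C##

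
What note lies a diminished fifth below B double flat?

B down a perfect fifth is E, so the target letter is E.
From Bbb, a diminished fifth is 6 semitones down: Eb.

Eb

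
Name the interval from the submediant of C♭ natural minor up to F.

augmented sixth

The submediant of Cb natural minor is Abb.
Abb up to F: letters A→F make it a sixth; 10 semitones makes it augmented.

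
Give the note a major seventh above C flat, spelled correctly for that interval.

A seventh above C lands on the letter B.
A major seventh spans 11 semitones, so Cb moves to pitch class 10. On the letter B that is Bb.

Bb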